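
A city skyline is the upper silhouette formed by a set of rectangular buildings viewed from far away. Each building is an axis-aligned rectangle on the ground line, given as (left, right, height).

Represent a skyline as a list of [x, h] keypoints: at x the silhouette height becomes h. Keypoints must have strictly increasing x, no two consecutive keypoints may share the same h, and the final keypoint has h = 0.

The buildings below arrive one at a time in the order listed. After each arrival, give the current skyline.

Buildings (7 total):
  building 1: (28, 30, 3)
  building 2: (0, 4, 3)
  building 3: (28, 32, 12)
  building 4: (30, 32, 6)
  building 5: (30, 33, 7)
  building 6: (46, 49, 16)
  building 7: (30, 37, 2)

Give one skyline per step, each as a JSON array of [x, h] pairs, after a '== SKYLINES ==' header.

== SKYLINES ==
[[28,3],[30,0]]
[[0,3],[4,0],[28,3],[30,0]]
[[0,3],[4,0],[28,12],[32,0]]
[[0,3],[4,0],[28,12],[32,0]]
[[0,3],[4,0],[28,12],[32,7],[33,0]]
[[0,3],[4,0],[28,12],[32,7],[33,0],[46,16],[49,0]]
[[0,3],[4,0],[28,12],[32,7],[33,2],[37,0],[46,16],[49,0]]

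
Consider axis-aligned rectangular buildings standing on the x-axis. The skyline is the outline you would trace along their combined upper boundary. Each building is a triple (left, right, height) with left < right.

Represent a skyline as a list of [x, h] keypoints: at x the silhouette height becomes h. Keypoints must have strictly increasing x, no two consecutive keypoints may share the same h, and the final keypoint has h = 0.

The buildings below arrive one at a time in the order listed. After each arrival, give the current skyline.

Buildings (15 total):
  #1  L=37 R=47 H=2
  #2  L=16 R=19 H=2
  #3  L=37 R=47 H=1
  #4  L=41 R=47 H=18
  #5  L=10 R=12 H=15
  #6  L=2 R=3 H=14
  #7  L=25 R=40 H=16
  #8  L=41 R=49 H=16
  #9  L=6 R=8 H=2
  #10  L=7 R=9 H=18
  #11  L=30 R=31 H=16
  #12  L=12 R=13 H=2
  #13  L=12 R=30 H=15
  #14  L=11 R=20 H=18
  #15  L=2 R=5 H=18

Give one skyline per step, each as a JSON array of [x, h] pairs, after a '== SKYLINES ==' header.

== SKYLINES ==
[[37,2],[47,0]]
[[16,2],[19,0],[37,2],[47,0]]
[[16,2],[19,0],[37,2],[47,0]]
[[16,2],[19,0],[37,2],[41,18],[47,0]]
[[10,15],[12,0],[16,2],[19,0],[37,2],[41,18],[47,0]]
[[2,14],[3,0],[10,15],[12,0],[16,2],[19,0],[37,2],[41,18],[47,0]]
[[2,14],[3,0],[10,15],[12,0],[16,2],[19,0],[25,16],[40,2],[41,18],[47,0]]
[[2,14],[3,0],[10,15],[12,0],[16,2],[19,0],[25,16],[40,2],[41,18],[47,16],[49,0]]
[[2,14],[3,0],[6,2],[8,0],[10,15],[12,0],[16,2],[19,0],[25,16],[40,2],[41,18],[47,16],[49,0]]
[[2,14],[3,0],[6,2],[7,18],[9,0],[10,15],[12,0],[16,2],[19,0],[25,16],[40,2],[41,18],[47,16],[49,0]]
[[2,14],[3,0],[6,2],[7,18],[9,0],[10,15],[12,0],[16,2],[19,0],[25,16],[40,2],[41,18],[47,16],[49,0]]
[[2,14],[3,0],[6,2],[7,18],[9,0],[10,15],[12,2],[13,0],[16,2],[19,0],[25,16],[40,2],[41,18],[47,16],[49,0]]
[[2,14],[3,0],[6,2],[7,18],[9,0],[10,15],[25,16],[40,2],[41,18],[47,16],[49,0]]
[[2,14],[3,0],[6,2],[7,18],[9,0],[10,15],[11,18],[20,15],[25,16],[40,2],[41,18],[47,16],[49,0]]
[[2,18],[5,0],[6,2],[7,18],[9,0],[10,15],[11,18],[20,15],[25,16],[40,2],[41,18],[47,16],[49,0]]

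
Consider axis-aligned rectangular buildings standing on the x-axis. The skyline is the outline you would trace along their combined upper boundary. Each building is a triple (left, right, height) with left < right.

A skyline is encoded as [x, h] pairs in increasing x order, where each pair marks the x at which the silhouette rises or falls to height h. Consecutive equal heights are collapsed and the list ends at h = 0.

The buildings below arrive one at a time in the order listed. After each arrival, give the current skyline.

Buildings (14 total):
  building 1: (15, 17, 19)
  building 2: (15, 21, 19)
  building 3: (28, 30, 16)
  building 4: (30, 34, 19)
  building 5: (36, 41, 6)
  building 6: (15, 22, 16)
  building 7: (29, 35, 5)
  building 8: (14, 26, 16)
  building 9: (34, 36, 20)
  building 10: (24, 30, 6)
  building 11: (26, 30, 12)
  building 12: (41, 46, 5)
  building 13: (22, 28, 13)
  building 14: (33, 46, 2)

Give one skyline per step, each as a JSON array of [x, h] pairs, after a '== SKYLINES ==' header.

== SKYLINES ==
[[15,19],[17,0]]
[[15,19],[21,0]]
[[15,19],[21,0],[28,16],[30,0]]
[[15,19],[21,0],[28,16],[30,19],[34,0]]
[[15,19],[21,0],[28,16],[30,19],[34,0],[36,6],[41,0]]
[[15,19],[21,16],[22,0],[28,16],[30,19],[34,0],[36,6],[41,0]]
[[15,19],[21,16],[22,0],[28,16],[30,19],[34,5],[35,0],[36,6],[41,0]]
[[14,16],[15,19],[21,16],[26,0],[28,16],[30,19],[34,5],[35,0],[36,6],[41,0]]
[[14,16],[15,19],[21,16],[26,0],[28,16],[30,19],[34,20],[36,6],[41,0]]
[[14,16],[15,19],[21,16],[26,6],[28,16],[30,19],[34,20],[36,6],[41,0]]
[[14,16],[15,19],[21,16],[26,12],[28,16],[30,19],[34,20],[36,6],[41,0]]
[[14,16],[15,19],[21,16],[26,12],[28,16],[30,19],[34,20],[36,6],[41,5],[46,0]]
[[14,16],[15,19],[21,16],[26,13],[28,16],[30,19],[34,20],[36,6],[41,5],[46,0]]
[[14,16],[15,19],[21,16],[26,13],[28,16],[30,19],[34,20],[36,6],[41,5],[46,0]]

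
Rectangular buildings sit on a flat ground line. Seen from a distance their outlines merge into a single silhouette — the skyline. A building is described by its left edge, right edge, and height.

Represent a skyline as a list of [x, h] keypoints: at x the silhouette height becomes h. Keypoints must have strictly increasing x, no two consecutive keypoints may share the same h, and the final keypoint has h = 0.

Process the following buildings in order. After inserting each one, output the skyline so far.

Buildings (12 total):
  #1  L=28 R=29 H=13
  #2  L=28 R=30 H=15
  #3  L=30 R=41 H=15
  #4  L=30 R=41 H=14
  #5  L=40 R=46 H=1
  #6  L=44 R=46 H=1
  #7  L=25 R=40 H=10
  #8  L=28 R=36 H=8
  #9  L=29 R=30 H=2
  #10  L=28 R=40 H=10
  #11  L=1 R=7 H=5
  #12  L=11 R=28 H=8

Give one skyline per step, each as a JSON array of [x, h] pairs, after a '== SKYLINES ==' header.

== SKYLINES ==
[[28,13],[29,0]]
[[28,15],[30,0]]
[[28,15],[41,0]]
[[28,15],[41,0]]
[[28,15],[41,1],[46,0]]
[[28,15],[41,1],[46,0]]
[[25,10],[28,15],[41,1],[46,0]]
[[25,10],[28,15],[41,1],[46,0]]
[[25,10],[28,15],[41,1],[46,0]]
[[25,10],[28,15],[41,1],[46,0]]
[[1,5],[7,0],[25,10],[28,15],[41,1],[46,0]]
[[1,5],[7,0],[11,8],[25,10],[28,15],[41,1],[46,0]]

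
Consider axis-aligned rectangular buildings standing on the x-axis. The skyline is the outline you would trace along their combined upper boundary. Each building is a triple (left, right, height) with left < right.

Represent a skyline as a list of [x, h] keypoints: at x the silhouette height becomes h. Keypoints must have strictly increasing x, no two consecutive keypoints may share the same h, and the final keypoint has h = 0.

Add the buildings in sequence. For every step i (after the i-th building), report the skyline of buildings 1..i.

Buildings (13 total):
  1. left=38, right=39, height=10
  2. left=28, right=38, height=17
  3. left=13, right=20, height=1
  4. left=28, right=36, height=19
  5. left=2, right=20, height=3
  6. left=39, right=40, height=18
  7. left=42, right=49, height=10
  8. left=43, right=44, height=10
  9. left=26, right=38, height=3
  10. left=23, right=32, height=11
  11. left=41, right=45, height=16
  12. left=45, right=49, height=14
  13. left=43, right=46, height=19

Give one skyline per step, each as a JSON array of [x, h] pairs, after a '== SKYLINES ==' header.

== SKYLINES ==
[[38,10],[39,0]]
[[28,17],[38,10],[39,0]]
[[13,1],[20,0],[28,17],[38,10],[39,0]]
[[13,1],[20,0],[28,19],[36,17],[38,10],[39,0]]
[[2,3],[20,0],[28,19],[36,17],[38,10],[39,0]]
[[2,3],[20,0],[28,19],[36,17],[38,10],[39,18],[40,0]]
[[2,3],[20,0],[28,19],[36,17],[38,10],[39,18],[40,0],[42,10],[49,0]]
[[2,3],[20,0],[28,19],[36,17],[38,10],[39,18],[40,0],[42,10],[49,0]]
[[2,3],[20,0],[26,3],[28,19],[36,17],[38,10],[39,18],[40,0],[42,10],[49,0]]
[[2,3],[20,0],[23,11],[28,19],[36,17],[38,10],[39,18],[40,0],[42,10],[49,0]]
[[2,3],[20,0],[23,11],[28,19],[36,17],[38,10],[39,18],[40,0],[41,16],[45,10],[49,0]]
[[2,3],[20,0],[23,11],[28,19],[36,17],[38,10],[39,18],[40,0],[41,16],[45,14],[49,0]]
[[2,3],[20,0],[23,11],[28,19],[36,17],[38,10],[39,18],[40,0],[41,16],[43,19],[46,14],[49,0]]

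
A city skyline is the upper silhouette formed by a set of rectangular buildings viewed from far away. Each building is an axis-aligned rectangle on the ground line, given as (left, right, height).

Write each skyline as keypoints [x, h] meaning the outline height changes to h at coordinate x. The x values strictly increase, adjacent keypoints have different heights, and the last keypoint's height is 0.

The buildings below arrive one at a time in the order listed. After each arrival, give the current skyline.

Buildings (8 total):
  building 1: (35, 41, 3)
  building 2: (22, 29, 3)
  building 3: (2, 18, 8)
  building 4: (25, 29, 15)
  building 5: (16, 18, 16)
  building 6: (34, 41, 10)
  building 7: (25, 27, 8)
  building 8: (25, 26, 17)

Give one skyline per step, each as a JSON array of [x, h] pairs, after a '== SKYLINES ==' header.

== SKYLINES ==
[[35,3],[41,0]]
[[22,3],[29,0],[35,3],[41,0]]
[[2,8],[18,0],[22,3],[29,0],[35,3],[41,0]]
[[2,8],[18,0],[22,3],[25,15],[29,0],[35,3],[41,0]]
[[2,8],[16,16],[18,0],[22,3],[25,15],[29,0],[35,3],[41,0]]
[[2,8],[16,16],[18,0],[22,3],[25,15],[29,0],[34,10],[41,0]]
[[2,8],[16,16],[18,0],[22,3],[25,15],[29,0],[34,10],[41,0]]
[[2,8],[16,16],[18,0],[22,3],[25,17],[26,15],[29,0],[34,10],[41,0]]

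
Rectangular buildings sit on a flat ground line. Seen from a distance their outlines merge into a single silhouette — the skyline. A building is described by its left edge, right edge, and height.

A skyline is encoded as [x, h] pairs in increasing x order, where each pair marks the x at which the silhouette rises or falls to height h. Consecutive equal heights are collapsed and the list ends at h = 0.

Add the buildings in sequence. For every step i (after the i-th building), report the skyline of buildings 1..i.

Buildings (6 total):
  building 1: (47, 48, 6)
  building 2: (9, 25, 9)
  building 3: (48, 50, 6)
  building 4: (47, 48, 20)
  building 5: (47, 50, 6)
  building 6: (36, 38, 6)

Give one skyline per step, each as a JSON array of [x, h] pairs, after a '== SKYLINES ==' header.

== SKYLINES ==
[[47,6],[48,0]]
[[9,9],[25,0],[47,6],[48,0]]
[[9,9],[25,0],[47,6],[50,0]]
[[9,9],[25,0],[47,20],[48,6],[50,0]]
[[9,9],[25,0],[47,20],[48,6],[50,0]]
[[9,9],[25,0],[36,6],[38,0],[47,20],[48,6],[50,0]]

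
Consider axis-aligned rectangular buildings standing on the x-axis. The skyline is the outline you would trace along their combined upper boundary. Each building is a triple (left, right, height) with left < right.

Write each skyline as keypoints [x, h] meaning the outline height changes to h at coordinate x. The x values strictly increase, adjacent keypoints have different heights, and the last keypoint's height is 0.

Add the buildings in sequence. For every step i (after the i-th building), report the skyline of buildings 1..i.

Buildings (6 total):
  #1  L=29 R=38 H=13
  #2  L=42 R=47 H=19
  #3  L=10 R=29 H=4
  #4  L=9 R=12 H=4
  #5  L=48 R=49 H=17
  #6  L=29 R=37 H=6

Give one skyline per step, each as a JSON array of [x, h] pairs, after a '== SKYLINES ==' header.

== SKYLINES ==
[[29,13],[38,0]]
[[29,13],[38,0],[42,19],[47,0]]
[[10,4],[29,13],[38,0],[42,19],[47,0]]
[[9,4],[29,13],[38,0],[42,19],[47,0]]
[[9,4],[29,13],[38,0],[42,19],[47,0],[48,17],[49,0]]
[[9,4],[29,13],[38,0],[42,19],[47,0],[48,17],[49,0]]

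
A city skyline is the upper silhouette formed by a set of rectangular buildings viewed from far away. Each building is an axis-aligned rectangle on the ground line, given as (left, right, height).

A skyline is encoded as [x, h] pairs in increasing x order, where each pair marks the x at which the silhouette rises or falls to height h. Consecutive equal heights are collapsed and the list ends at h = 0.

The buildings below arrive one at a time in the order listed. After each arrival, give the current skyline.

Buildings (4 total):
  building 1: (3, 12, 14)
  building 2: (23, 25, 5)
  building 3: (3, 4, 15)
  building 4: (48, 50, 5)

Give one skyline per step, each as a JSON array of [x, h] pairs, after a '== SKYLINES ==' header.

== SKYLINES ==
[[3,14],[12,0]]
[[3,14],[12,0],[23,5],[25,0]]
[[3,15],[4,14],[12,0],[23,5],[25,0]]
[[3,15],[4,14],[12,0],[23,5],[25,0],[48,5],[50,0]]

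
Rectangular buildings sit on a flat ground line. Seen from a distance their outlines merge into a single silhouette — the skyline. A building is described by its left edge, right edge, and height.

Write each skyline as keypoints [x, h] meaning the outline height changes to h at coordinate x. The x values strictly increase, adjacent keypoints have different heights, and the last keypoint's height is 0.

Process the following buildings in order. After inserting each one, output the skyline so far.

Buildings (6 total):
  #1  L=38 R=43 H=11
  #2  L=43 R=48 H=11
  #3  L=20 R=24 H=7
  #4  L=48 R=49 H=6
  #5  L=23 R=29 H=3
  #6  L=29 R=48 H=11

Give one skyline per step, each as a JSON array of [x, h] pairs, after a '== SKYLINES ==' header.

== SKYLINES ==
[[38,11],[43,0]]
[[38,11],[48,0]]
[[20,7],[24,0],[38,11],[48,0]]
[[20,7],[24,0],[38,11],[48,6],[49,0]]
[[20,7],[24,3],[29,0],[38,11],[48,6],[49,0]]
[[20,7],[24,3],[29,11],[48,6],[49,0]]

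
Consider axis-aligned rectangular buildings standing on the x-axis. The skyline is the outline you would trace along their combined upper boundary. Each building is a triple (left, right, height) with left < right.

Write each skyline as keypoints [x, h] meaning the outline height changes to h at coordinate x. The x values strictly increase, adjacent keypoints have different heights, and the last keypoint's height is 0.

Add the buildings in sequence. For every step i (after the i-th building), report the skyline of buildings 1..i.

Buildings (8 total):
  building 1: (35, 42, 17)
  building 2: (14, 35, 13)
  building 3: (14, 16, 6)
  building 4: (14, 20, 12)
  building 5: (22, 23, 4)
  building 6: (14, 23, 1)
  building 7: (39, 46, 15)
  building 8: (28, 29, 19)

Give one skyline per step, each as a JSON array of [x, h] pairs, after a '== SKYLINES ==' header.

== SKYLINES ==
[[35,17],[42,0]]
[[14,13],[35,17],[42,0]]
[[14,13],[35,17],[42,0]]
[[14,13],[35,17],[42,0]]
[[14,13],[35,17],[42,0]]
[[14,13],[35,17],[42,0]]
[[14,13],[35,17],[42,15],[46,0]]
[[14,13],[28,19],[29,13],[35,17],[42,15],[46,0]]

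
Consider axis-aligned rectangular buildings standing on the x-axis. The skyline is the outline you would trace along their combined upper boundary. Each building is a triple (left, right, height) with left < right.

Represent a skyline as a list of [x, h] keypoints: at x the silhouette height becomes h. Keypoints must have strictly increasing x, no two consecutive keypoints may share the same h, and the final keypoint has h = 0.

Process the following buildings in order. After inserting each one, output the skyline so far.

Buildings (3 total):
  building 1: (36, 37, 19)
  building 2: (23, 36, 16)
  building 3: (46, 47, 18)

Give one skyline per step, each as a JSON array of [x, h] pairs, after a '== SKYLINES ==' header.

== SKYLINES ==
[[36,19],[37,0]]
[[23,16],[36,19],[37,0]]
[[23,16],[36,19],[37,0],[46,18],[47,0]]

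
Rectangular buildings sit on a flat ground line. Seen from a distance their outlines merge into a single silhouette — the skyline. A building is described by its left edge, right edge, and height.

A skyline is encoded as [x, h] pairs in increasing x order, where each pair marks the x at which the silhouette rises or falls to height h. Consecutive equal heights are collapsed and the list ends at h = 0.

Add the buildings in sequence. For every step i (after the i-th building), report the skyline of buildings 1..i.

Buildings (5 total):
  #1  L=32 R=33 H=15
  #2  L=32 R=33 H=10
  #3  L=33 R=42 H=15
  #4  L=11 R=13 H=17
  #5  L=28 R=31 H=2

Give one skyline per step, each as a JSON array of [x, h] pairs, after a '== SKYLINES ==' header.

== SKYLINES ==
[[32,15],[33,0]]
[[32,15],[33,0]]
[[32,15],[42,0]]
[[11,17],[13,0],[32,15],[42,0]]
[[11,17],[13,0],[28,2],[31,0],[32,15],[42,0]]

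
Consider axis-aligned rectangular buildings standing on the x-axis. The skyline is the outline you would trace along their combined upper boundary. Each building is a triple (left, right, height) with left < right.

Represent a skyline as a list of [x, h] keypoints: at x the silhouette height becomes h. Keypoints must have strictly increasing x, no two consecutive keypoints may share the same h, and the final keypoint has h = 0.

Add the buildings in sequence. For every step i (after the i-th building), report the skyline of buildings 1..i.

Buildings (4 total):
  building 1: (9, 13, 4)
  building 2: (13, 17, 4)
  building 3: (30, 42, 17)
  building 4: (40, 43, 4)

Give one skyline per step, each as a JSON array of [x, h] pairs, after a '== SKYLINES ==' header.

== SKYLINES ==
[[9,4],[13,0]]
[[9,4],[17,0]]
[[9,4],[17,0],[30,17],[42,0]]
[[9,4],[17,0],[30,17],[42,4],[43,0]]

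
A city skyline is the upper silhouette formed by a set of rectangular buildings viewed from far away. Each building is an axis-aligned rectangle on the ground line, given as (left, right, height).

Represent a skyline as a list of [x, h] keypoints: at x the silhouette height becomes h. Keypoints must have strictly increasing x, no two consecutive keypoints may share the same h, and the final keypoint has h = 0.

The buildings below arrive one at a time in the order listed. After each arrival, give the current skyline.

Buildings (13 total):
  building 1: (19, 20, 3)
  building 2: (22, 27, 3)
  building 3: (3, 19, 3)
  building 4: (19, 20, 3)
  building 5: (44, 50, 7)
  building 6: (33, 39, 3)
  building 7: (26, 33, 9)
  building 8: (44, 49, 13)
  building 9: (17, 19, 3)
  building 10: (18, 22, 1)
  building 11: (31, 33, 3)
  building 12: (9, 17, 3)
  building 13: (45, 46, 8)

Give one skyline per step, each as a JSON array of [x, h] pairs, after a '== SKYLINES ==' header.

== SKYLINES ==
[[19,3],[20,0]]
[[19,3],[20,0],[22,3],[27,0]]
[[3,3],[20,0],[22,3],[27,0]]
[[3,3],[20,0],[22,3],[27,0]]
[[3,3],[20,0],[22,3],[27,0],[44,7],[50,0]]
[[3,3],[20,0],[22,3],[27,0],[33,3],[39,0],[44,7],[50,0]]
[[3,3],[20,0],[22,3],[26,9],[33,3],[39,0],[44,7],[50,0]]
[[3,3],[20,0],[22,3],[26,9],[33,3],[39,0],[44,13],[49,7],[50,0]]
[[3,3],[20,0],[22,3],[26,9],[33,3],[39,0],[44,13],[49,7],[50,0]]
[[3,3],[20,1],[22,3],[26,9],[33,3],[39,0],[44,13],[49,7],[50,0]]
[[3,3],[20,1],[22,3],[26,9],[33,3],[39,0],[44,13],[49,7],[50,0]]
[[3,3],[20,1],[22,3],[26,9],[33,3],[39,0],[44,13],[49,7],[50,0]]
[[3,3],[20,1],[22,3],[26,9],[33,3],[39,0],[44,13],[49,7],[50,0]]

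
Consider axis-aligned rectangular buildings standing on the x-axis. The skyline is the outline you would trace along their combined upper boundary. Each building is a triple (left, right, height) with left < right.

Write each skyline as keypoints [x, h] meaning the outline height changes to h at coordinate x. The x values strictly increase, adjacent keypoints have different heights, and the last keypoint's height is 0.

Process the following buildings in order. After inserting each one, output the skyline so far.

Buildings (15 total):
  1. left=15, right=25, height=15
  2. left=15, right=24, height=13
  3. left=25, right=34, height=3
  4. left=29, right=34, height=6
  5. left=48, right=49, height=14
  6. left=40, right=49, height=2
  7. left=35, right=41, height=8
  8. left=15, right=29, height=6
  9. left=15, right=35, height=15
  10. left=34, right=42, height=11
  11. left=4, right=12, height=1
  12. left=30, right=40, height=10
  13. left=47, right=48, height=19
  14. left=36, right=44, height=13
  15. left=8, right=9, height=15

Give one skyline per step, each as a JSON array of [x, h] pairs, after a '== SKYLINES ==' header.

== SKYLINES ==
[[15,15],[25,0]]
[[15,15],[25,0]]
[[15,15],[25,3],[34,0]]
[[15,15],[25,3],[29,6],[34,0]]
[[15,15],[25,3],[29,6],[34,0],[48,14],[49,0]]
[[15,15],[25,3],[29,6],[34,0],[40,2],[48,14],[49,0]]
[[15,15],[25,3],[29,6],[34,0],[35,8],[41,2],[48,14],[49,0]]
[[15,15],[25,6],[34,0],[35,8],[41,2],[48,14],[49,0]]
[[15,15],[35,8],[41,2],[48,14],[49,0]]
[[15,15],[35,11],[42,2],[48,14],[49,0]]
[[4,1],[12,0],[15,15],[35,11],[42,2],[48,14],[49,0]]
[[4,1],[12,0],[15,15],[35,11],[42,2],[48,14],[49,0]]
[[4,1],[12,0],[15,15],[35,11],[42,2],[47,19],[48,14],[49,0]]
[[4,1],[12,0],[15,15],[35,11],[36,13],[44,2],[47,19],[48,14],[49,0]]
[[4,1],[8,15],[9,1],[12,0],[15,15],[35,11],[36,13],[44,2],[47,19],[48,14],[49,0]]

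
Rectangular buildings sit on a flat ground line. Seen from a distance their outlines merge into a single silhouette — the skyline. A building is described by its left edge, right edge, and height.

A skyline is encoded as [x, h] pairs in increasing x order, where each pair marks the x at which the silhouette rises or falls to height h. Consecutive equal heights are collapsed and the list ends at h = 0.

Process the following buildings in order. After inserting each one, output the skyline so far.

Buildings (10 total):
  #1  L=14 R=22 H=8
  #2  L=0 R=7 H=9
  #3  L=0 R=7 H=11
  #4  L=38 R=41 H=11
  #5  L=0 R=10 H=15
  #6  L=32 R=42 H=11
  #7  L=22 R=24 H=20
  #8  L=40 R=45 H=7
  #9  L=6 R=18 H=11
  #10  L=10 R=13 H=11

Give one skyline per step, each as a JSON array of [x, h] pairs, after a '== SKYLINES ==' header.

== SKYLINES ==
[[14,8],[22,0]]
[[0,9],[7,0],[14,8],[22,0]]
[[0,11],[7,0],[14,8],[22,0]]
[[0,11],[7,0],[14,8],[22,0],[38,11],[41,0]]
[[0,15],[10,0],[14,8],[22,0],[38,11],[41,0]]
[[0,15],[10,0],[14,8],[22,0],[32,11],[42,0]]
[[0,15],[10,0],[14,8],[22,20],[24,0],[32,11],[42,0]]
[[0,15],[10,0],[14,8],[22,20],[24,0],[32,11],[42,7],[45,0]]
[[0,15],[10,11],[18,8],[22,20],[24,0],[32,11],[42,7],[45,0]]
[[0,15],[10,11],[18,8],[22,20],[24,0],[32,11],[42,7],[45,0]]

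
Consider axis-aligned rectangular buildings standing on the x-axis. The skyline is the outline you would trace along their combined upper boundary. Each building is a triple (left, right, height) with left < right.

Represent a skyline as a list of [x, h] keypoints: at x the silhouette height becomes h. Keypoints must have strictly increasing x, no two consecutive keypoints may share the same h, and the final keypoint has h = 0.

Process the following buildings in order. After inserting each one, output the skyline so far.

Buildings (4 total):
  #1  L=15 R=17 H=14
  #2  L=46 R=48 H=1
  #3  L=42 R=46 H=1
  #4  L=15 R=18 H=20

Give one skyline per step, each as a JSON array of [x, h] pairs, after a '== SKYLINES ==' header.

== SKYLINES ==
[[15,14],[17,0]]
[[15,14],[17,0],[46,1],[48,0]]
[[15,14],[17,0],[42,1],[48,0]]
[[15,20],[18,0],[42,1],[48,0]]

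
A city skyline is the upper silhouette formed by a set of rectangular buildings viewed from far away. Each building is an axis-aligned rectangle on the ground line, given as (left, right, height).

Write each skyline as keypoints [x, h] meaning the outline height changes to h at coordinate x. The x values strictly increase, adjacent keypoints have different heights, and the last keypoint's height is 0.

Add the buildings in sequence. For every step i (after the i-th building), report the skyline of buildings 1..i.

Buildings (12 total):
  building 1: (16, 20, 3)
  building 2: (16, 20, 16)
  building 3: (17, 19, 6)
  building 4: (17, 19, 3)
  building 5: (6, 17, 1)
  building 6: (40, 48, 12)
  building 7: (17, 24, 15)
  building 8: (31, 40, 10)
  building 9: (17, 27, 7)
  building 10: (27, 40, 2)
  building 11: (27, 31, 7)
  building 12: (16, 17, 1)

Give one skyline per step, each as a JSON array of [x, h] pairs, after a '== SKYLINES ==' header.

== SKYLINES ==
[[16,3],[20,0]]
[[16,16],[20,0]]
[[16,16],[20,0]]
[[16,16],[20,0]]
[[6,1],[16,16],[20,0]]
[[6,1],[16,16],[20,0],[40,12],[48,0]]
[[6,1],[16,16],[20,15],[24,0],[40,12],[48,0]]
[[6,1],[16,16],[20,15],[24,0],[31,10],[40,12],[48,0]]
[[6,1],[16,16],[20,15],[24,7],[27,0],[31,10],[40,12],[48,0]]
[[6,1],[16,16],[20,15],[24,7],[27,2],[31,10],[40,12],[48,0]]
[[6,1],[16,16],[20,15],[24,7],[31,10],[40,12],[48,0]]
[[6,1],[16,16],[20,15],[24,7],[31,10],[40,12],[48,0]]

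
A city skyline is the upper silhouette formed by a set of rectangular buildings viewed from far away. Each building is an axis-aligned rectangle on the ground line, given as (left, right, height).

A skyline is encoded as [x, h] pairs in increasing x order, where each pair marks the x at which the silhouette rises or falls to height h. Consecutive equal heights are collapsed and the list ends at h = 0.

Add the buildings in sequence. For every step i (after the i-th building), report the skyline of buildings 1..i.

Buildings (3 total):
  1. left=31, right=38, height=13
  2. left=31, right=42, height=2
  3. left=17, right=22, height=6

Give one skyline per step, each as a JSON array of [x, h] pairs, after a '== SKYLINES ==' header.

== SKYLINES ==
[[31,13],[38,0]]
[[31,13],[38,2],[42,0]]
[[17,6],[22,0],[31,13],[38,2],[42,0]]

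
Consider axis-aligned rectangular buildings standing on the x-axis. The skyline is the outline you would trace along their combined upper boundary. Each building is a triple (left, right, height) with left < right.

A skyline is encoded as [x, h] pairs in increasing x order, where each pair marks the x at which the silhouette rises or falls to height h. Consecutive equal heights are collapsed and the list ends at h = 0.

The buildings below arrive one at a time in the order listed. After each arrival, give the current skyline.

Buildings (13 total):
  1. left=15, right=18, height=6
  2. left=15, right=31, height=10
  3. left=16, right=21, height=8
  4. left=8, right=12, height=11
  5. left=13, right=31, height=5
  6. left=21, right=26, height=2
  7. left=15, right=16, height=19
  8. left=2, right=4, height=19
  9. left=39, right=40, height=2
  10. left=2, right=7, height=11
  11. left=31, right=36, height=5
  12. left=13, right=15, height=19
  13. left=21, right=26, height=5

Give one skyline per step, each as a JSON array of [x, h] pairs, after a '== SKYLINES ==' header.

== SKYLINES ==
[[15,6],[18,0]]
[[15,10],[31,0]]
[[15,10],[31,0]]
[[8,11],[12,0],[15,10],[31,0]]
[[8,11],[12,0],[13,5],[15,10],[31,0]]
[[8,11],[12,0],[13,5],[15,10],[31,0]]
[[8,11],[12,0],[13,5],[15,19],[16,10],[31,0]]
[[2,19],[4,0],[8,11],[12,0],[13,5],[15,19],[16,10],[31,0]]
[[2,19],[4,0],[8,11],[12,0],[13,5],[15,19],[16,10],[31,0],[39,2],[40,0]]
[[2,19],[4,11],[7,0],[8,11],[12,0],[13,5],[15,19],[16,10],[31,0],[39,2],[40,0]]
[[2,19],[4,11],[7,0],[8,11],[12,0],[13,5],[15,19],[16,10],[31,5],[36,0],[39,2],[40,0]]
[[2,19],[4,11],[7,0],[8,11],[12,0],[13,19],[16,10],[31,5],[36,0],[39,2],[40,0]]
[[2,19],[4,11],[7,0],[8,11],[12,0],[13,19],[16,10],[31,5],[36,0],[39,2],[40,0]]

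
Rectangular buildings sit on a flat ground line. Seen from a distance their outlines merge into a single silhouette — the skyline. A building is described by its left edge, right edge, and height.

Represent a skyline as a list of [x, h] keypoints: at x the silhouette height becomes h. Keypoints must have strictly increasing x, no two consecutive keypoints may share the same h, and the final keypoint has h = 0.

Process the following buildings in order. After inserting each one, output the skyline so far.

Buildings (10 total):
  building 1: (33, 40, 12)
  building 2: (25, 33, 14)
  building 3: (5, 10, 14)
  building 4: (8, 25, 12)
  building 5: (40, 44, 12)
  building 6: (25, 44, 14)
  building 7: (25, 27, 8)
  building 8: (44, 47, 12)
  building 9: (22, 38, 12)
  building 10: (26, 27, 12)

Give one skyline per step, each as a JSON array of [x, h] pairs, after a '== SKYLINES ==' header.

== SKYLINES ==
[[33,12],[40,0]]
[[25,14],[33,12],[40,0]]
[[5,14],[10,0],[25,14],[33,12],[40,0]]
[[5,14],[10,12],[25,14],[33,12],[40,0]]
[[5,14],[10,12],[25,14],[33,12],[44,0]]
[[5,14],[10,12],[25,14],[44,0]]
[[5,14],[10,12],[25,14],[44,0]]
[[5,14],[10,12],[25,14],[44,12],[47,0]]
[[5,14],[10,12],[25,14],[44,12],[47,0]]
[[5,14],[10,12],[25,14],[44,12],[47,0]]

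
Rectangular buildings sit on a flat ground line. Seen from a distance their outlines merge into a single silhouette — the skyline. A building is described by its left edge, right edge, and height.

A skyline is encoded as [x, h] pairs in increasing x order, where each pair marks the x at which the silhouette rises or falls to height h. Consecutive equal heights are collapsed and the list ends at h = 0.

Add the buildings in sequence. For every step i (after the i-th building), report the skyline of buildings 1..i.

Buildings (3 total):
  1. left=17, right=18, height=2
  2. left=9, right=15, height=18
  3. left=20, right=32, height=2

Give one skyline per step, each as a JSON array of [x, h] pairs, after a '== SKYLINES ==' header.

== SKYLINES ==
[[17,2],[18,0]]
[[9,18],[15,0],[17,2],[18,0]]
[[9,18],[15,0],[17,2],[18,0],[20,2],[32,0]]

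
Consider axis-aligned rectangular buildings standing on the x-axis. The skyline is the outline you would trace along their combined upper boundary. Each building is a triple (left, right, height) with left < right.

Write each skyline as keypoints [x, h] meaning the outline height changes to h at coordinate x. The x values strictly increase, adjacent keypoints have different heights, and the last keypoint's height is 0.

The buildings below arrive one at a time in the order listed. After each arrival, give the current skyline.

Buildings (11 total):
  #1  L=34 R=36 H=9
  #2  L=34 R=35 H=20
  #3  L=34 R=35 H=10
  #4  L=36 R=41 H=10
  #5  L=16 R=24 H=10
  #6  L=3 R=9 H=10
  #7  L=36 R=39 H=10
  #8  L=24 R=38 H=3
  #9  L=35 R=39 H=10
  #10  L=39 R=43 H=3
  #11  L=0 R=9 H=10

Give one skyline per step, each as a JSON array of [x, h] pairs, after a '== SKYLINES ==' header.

== SKYLINES ==
[[34,9],[36,0]]
[[34,20],[35,9],[36,0]]
[[34,20],[35,9],[36,0]]
[[34,20],[35,9],[36,10],[41,0]]
[[16,10],[24,0],[34,20],[35,9],[36,10],[41,0]]
[[3,10],[9,0],[16,10],[24,0],[34,20],[35,9],[36,10],[41,0]]
[[3,10],[9,0],[16,10],[24,0],[34,20],[35,9],[36,10],[41,0]]
[[3,10],[9,0],[16,10],[24,3],[34,20],[35,9],[36,10],[41,0]]
[[3,10],[9,0],[16,10],[24,3],[34,20],[35,10],[41,0]]
[[3,10],[9,0],[16,10],[24,3],[34,20],[35,10],[41,3],[43,0]]
[[0,10],[9,0],[16,10],[24,3],[34,20],[35,10],[41,3],[43,0]]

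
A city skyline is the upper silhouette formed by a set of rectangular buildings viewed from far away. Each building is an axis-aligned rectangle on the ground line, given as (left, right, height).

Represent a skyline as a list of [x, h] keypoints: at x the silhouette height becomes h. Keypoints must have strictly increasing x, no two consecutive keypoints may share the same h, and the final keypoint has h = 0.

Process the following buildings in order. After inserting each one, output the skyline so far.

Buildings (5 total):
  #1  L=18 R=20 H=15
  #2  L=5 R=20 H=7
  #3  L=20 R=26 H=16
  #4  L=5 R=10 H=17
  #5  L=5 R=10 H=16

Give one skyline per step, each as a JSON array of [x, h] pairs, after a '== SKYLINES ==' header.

== SKYLINES ==
[[18,15],[20,0]]
[[5,7],[18,15],[20,0]]
[[5,7],[18,15],[20,16],[26,0]]
[[5,17],[10,7],[18,15],[20,16],[26,0]]
[[5,17],[10,7],[18,15],[20,16],[26,0]]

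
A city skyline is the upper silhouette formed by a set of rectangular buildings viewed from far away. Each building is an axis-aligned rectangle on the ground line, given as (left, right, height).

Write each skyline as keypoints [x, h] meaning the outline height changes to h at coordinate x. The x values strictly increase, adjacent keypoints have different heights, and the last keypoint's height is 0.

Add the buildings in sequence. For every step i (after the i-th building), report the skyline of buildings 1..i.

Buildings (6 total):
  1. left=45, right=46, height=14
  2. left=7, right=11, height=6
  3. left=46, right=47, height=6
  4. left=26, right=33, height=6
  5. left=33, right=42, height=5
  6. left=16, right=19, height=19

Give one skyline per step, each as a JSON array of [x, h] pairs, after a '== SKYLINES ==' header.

== SKYLINES ==
[[45,14],[46,0]]
[[7,6],[11,0],[45,14],[46,0]]
[[7,6],[11,0],[45,14],[46,6],[47,0]]
[[7,6],[11,0],[26,6],[33,0],[45,14],[46,6],[47,0]]
[[7,6],[11,0],[26,6],[33,5],[42,0],[45,14],[46,6],[47,0]]
[[7,6],[11,0],[16,19],[19,0],[26,6],[33,5],[42,0],[45,14],[46,6],[47,0]]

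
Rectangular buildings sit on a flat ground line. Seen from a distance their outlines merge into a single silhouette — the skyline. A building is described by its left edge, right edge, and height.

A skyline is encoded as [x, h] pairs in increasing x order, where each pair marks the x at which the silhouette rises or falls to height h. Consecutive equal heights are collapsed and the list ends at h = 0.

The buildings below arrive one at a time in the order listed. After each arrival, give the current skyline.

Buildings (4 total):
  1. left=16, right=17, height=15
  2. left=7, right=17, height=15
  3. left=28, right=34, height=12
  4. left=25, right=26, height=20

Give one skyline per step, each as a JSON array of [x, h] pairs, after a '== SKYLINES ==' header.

== SKYLINES ==
[[16,15],[17,0]]
[[7,15],[17,0]]
[[7,15],[17,0],[28,12],[34,0]]
[[7,15],[17,0],[25,20],[26,0],[28,12],[34,0]]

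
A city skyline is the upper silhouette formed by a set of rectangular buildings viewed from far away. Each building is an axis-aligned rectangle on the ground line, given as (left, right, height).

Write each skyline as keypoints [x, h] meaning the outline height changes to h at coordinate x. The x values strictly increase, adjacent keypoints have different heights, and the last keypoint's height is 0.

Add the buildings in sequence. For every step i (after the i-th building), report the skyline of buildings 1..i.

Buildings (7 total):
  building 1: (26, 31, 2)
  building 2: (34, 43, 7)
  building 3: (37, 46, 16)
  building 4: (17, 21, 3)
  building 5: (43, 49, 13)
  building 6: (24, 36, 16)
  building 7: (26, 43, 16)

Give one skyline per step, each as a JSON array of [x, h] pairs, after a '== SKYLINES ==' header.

== SKYLINES ==
[[26,2],[31,0]]
[[26,2],[31,0],[34,7],[43,0]]
[[26,2],[31,0],[34,7],[37,16],[46,0]]
[[17,3],[21,0],[26,2],[31,0],[34,7],[37,16],[46,0]]
[[17,3],[21,0],[26,2],[31,0],[34,7],[37,16],[46,13],[49,0]]
[[17,3],[21,0],[24,16],[36,7],[37,16],[46,13],[49,0]]
[[17,3],[21,0],[24,16],[46,13],[49,0]]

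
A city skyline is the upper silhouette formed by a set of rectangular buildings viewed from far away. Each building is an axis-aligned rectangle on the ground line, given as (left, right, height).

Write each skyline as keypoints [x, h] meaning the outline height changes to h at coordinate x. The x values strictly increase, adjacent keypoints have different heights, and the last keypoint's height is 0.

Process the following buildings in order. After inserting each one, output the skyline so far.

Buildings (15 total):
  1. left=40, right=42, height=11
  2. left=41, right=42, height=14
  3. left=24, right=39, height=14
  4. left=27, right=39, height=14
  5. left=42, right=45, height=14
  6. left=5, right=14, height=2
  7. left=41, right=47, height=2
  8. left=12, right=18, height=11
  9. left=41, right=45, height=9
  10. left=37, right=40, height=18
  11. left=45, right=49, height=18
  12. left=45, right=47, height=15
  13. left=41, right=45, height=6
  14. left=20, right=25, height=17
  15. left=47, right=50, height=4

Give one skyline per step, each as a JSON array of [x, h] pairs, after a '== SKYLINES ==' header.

== SKYLINES ==
[[40,11],[42,0]]
[[40,11],[41,14],[42,0]]
[[24,14],[39,0],[40,11],[41,14],[42,0]]
[[24,14],[39,0],[40,11],[41,14],[42,0]]
[[24,14],[39,0],[40,11],[41,14],[45,0]]
[[5,2],[14,0],[24,14],[39,0],[40,11],[41,14],[45,0]]
[[5,2],[14,0],[24,14],[39,0],[40,11],[41,14],[45,2],[47,0]]
[[5,2],[12,11],[18,0],[24,14],[39,0],[40,11],[41,14],[45,2],[47,0]]
[[5,2],[12,11],[18,0],[24,14],[39,0],[40,11],[41,14],[45,2],[47,0]]
[[5,2],[12,11],[18,0],[24,14],[37,18],[40,11],[41,14],[45,2],[47,0]]
[[5,2],[12,11],[18,0],[24,14],[37,18],[40,11],[41,14],[45,18],[49,0]]
[[5,2],[12,11],[18,0],[24,14],[37,18],[40,11],[41,14],[45,18],[49,0]]
[[5,2],[12,11],[18,0],[24,14],[37,18],[40,11],[41,14],[45,18],[49,0]]
[[5,2],[12,11],[18,0],[20,17],[25,14],[37,18],[40,11],[41,14],[45,18],[49,0]]
[[5,2],[12,11],[18,0],[20,17],[25,14],[37,18],[40,11],[41,14],[45,18],[49,4],[50,0]]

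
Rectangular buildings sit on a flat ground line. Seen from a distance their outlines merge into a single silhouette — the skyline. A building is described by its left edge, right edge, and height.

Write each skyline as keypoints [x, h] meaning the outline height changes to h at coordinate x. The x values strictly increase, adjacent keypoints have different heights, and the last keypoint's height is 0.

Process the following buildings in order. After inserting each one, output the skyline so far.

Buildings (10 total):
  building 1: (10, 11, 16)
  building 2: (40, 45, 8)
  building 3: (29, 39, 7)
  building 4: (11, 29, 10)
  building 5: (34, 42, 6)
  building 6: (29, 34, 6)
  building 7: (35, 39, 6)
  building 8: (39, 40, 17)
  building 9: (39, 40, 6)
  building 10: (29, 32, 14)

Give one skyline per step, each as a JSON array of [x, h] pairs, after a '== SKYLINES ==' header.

== SKYLINES ==
[[10,16],[11,0]]
[[10,16],[11,0],[40,8],[45,0]]
[[10,16],[11,0],[29,7],[39,0],[40,8],[45,0]]
[[10,16],[11,10],[29,7],[39,0],[40,8],[45,0]]
[[10,16],[11,10],[29,7],[39,6],[40,8],[45,0]]
[[10,16],[11,10],[29,7],[39,6],[40,8],[45,0]]
[[10,16],[11,10],[29,7],[39,6],[40,8],[45,0]]
[[10,16],[11,10],[29,7],[39,17],[40,8],[45,0]]
[[10,16],[11,10],[29,7],[39,17],[40,8],[45,0]]
[[10,16],[11,10],[29,14],[32,7],[39,17],[40,8],[45,0]]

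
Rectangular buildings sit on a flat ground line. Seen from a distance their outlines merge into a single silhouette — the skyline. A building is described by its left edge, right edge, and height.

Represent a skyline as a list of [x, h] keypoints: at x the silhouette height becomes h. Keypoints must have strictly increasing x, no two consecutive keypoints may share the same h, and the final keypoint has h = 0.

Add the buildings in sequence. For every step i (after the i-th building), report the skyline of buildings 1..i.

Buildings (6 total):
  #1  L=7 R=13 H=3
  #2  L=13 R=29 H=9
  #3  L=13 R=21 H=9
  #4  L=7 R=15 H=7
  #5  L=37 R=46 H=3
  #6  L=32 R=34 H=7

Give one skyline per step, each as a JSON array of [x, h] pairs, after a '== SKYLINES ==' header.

== SKYLINES ==
[[7,3],[13,0]]
[[7,3],[13,9],[29,0]]
[[7,3],[13,9],[29,0]]
[[7,7],[13,9],[29,0]]
[[7,7],[13,9],[29,0],[37,3],[46,0]]
[[7,7],[13,9],[29,0],[32,7],[34,0],[37,3],[46,0]]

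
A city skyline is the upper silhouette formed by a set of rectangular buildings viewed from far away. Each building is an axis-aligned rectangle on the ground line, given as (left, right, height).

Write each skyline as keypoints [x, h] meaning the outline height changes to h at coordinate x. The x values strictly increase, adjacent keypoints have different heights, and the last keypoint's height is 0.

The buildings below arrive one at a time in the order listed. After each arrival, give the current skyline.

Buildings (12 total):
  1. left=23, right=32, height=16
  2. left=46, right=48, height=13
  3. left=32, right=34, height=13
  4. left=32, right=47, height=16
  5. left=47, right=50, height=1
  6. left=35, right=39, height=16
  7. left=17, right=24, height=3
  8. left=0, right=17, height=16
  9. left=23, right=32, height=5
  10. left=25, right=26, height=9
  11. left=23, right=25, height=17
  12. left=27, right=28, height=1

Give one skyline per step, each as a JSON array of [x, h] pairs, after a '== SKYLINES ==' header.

== SKYLINES ==
[[23,16],[32,0]]
[[23,16],[32,0],[46,13],[48,0]]
[[23,16],[32,13],[34,0],[46,13],[48,0]]
[[23,16],[47,13],[48,0]]
[[23,16],[47,13],[48,1],[50,0]]
[[23,16],[47,13],[48,1],[50,0]]
[[17,3],[23,16],[47,13],[48,1],[50,0]]
[[0,16],[17,3],[23,16],[47,13],[48,1],[50,0]]
[[0,16],[17,3],[23,16],[47,13],[48,1],[50,0]]
[[0,16],[17,3],[23,16],[47,13],[48,1],[50,0]]
[[0,16],[17,3],[23,17],[25,16],[47,13],[48,1],[50,0]]
[[0,16],[17,3],[23,17],[25,16],[47,13],[48,1],[50,0]]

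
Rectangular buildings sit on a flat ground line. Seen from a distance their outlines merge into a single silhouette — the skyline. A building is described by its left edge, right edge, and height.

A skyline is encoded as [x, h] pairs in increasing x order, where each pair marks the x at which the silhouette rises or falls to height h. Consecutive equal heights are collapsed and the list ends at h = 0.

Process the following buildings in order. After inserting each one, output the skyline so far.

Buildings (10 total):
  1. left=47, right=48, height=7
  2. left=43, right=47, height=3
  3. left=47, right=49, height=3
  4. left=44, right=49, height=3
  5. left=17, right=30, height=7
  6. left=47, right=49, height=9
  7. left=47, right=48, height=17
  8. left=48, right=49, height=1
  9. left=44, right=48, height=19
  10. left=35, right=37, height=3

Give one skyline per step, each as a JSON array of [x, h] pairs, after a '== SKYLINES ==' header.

== SKYLINES ==
[[47,7],[48,0]]
[[43,3],[47,7],[48,0]]
[[43,3],[47,7],[48,3],[49,0]]
[[43,3],[47,7],[48,3],[49,0]]
[[17,7],[30,0],[43,3],[47,7],[48,3],[49,0]]
[[17,7],[30,0],[43,3],[47,9],[49,0]]
[[17,7],[30,0],[43,3],[47,17],[48,9],[49,0]]
[[17,7],[30,0],[43,3],[47,17],[48,9],[49,0]]
[[17,7],[30,0],[43,3],[44,19],[48,9],[49,0]]
[[17,7],[30,0],[35,3],[37,0],[43,3],[44,19],[48,9],[49,0]]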